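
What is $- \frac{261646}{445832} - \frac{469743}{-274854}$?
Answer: $\frac{11459334291}{10211559044} \approx 1.1222$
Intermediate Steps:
$- \frac{261646}{445832} - \frac{469743}{-274854} = \left(-261646\right) \frac{1}{445832} - - \frac{156581}{91618} = - \frac{130823}{222916} + \frac{156581}{91618} = \frac{11459334291}{10211559044}$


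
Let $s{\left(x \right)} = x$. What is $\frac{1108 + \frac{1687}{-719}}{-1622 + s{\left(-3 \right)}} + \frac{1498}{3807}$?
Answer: $- \frac{255241201}{889600725} \approx -0.28692$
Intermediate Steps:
$\frac{1108 + \frac{1687}{-719}}{-1622 + s{\left(-3 \right)}} + \frac{1498}{3807} = \frac{1108 + \frac{1687}{-719}}{-1622 - 3} + \frac{1498}{3807} = \frac{1108 + 1687 \left(- \frac{1}{719}\right)}{-1625} + 1498 \cdot \frac{1}{3807} = \left(1108 - \frac{1687}{719}\right) \left(- \frac{1}{1625}\right) + \frac{1498}{3807} = \frac{794965}{719} \left(- \frac{1}{1625}\right) + \frac{1498}{3807} = - \frac{158993}{233675} + \frac{1498}{3807} = - \frac{255241201}{889600725}$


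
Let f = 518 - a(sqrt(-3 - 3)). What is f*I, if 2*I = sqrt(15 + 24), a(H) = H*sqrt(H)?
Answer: sqrt(39)*(518 - 6**(3/4)*I**(3/2))/2 ≈ 1625.9 - 8.4645*I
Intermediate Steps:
a(H) = H**(3/2)
f = 518 - 6**(3/4)*I**(3/2) (f = 518 - (sqrt(-3 - 3))**(3/2) = 518 - (sqrt(-6))**(3/2) = 518 - (I*sqrt(6))**(3/2) = 518 - 6**(3/4)*I**(3/2) ≈ 520.71 - 2.7108*I)
I = sqrt(39)/2 (I = sqrt(15 + 24)/2 = sqrt(39)/2 ≈ 3.1225)
f*I = (518 - 6**(3/4)*I**(3/2))*(sqrt(39)/2) = sqrt(39)*(518 - 6**(3/4)*I**(3/2))/2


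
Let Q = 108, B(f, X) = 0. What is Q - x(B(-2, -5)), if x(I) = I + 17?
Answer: 91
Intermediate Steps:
x(I) = 17 + I
Q - x(B(-2, -5)) = 108 - (17 + 0) = 108 - 1*17 = 108 - 17 = 91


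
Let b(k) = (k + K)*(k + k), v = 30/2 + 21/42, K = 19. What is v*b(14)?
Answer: 14322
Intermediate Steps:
v = 31/2 (v = 30*(1/2) + 21*(1/42) = 15 + 1/2 = 31/2 ≈ 15.500)
b(k) = 2*k*(19 + k) (b(k) = (k + 19)*(k + k) = (19 + k)*(2*k) = 2*k*(19 + k))
v*b(14) = 31*(2*14*(19 + 14))/2 = 31*(2*14*33)/2 = (31/2)*924 = 14322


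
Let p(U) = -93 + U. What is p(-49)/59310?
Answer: -71/29655 ≈ -0.0023942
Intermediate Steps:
p(-49)/59310 = (-93 - 49)/59310 = -142*1/59310 = -71/29655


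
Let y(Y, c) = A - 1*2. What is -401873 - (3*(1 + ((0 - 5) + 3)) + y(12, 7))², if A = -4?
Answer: -401954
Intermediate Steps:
y(Y, c) = -6 (y(Y, c) = -4 - 1*2 = -4 - 2 = -6)
-401873 - (3*(1 + ((0 - 5) + 3)) + y(12, 7))² = -401873 - (3*(1 + ((0 - 5) + 3)) - 6)² = -401873 - (3*(1 + (-5 + 3)) - 6)² = -401873 - (3*(1 - 2) - 6)² = -401873 - (3*(-1) - 6)² = -401873 - (-3 - 6)² = -401873 - 1*(-9)² = -401873 - 1*81 = -401873 - 81 = -401954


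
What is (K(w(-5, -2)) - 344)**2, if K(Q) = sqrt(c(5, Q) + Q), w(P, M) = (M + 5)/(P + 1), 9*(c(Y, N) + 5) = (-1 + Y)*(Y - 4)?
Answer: (2064 - I*sqrt(191))**2/36 ≈ 1.1833e+5 - 1584.7*I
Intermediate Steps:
c(Y, N) = -5 + (-1 + Y)*(-4 + Y)/9 (c(Y, N) = -5 + ((-1 + Y)*(Y - 4))/9 = -5 + ((-1 + Y)*(-4 + Y))/9 = -5 + (-1 + Y)*(-4 + Y)/9)
w(P, M) = (5 + M)/(1 + P)
K(Q) = sqrt(-41/9 + Q) (K(Q) = sqrt((-41/9 - 5/9*5 + (1/9)*5**2) + Q) = sqrt((-41/9 - 25/9 + (1/9)*25) + Q) = sqrt((-41/9 - 25/9 + 25/9) + Q) = sqrt(-41/9 + Q))
(K(w(-5, -2)) - 344)**2 = (sqrt(-41 + 9*((5 - 2)/(1 - 5)))/3 - 344)**2 = (sqrt(-41 + 9*(3/(-4)))/3 - 344)**2 = (sqrt(-41 + 9*(-1/4*3))/3 - 344)**2 = (sqrt(-41 + 9*(-3/4))/3 - 344)**2 = (sqrt(-41 - 27/4)/3 - 344)**2 = (sqrt(-191/4)/3 - 344)**2 = ((I*sqrt(191)/2)/3 - 344)**2 = (I*sqrt(191)/6 - 344)**2 = (-344 + I*sqrt(191)/6)**2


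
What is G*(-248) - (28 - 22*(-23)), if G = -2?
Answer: -38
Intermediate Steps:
G*(-248) - (28 - 22*(-23)) = -2*(-248) - (28 - 22*(-23)) = 496 - (28 + 506) = 496 - 1*534 = 496 - 534 = -38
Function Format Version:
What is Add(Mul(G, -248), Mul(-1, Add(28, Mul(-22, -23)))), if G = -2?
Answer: -38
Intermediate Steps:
Add(Mul(G, -248), Mul(-1, Add(28, Mul(-22, -23)))) = Add(Mul(-2, -248), Mul(-1, Add(28, Mul(-22, -23)))) = Add(496, Mul(-1, Add(28, 506))) = Add(496, Mul(-1, 534)) = Add(496, -534) = -38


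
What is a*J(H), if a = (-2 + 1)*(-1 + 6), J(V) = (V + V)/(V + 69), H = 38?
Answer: -380/107 ≈ -3.5514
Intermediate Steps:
J(V) = 2*V/(69 + V) (J(V) = (2*V)/(69 + V) = 2*V/(69 + V))
a = -5 (a = -1*5 = -5)
a*J(H) = -10*38/(69 + 38) = -10*38/107 = -5*76/107 = -380/107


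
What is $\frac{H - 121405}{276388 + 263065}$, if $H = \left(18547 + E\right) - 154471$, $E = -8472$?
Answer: $- \frac{265801}{539453} \approx -0.49272$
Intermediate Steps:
$H = -144396$ ($H = \left(18547 - 8472\right) - 154471 = 10075 - 154471 = -144396$)
$\frac{H - 121405}{276388 + 263065} = \frac{-144396 - 121405}{276388 + 263065} = - \frac{265801}{539453}$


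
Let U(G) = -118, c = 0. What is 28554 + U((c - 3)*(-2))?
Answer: 28436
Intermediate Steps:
28554 + U((c - 3)*(-2)) = 28554 - 118 = 28436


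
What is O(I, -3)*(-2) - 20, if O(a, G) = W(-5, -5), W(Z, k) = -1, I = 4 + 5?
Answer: -18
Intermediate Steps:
I = 9
O(a, G) = -1
O(I, -3)*(-2) - 20 = -1*(-2) - 20 = 2 - 20 = -18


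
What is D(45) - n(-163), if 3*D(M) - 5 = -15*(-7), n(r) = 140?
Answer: -310/3 ≈ -103.33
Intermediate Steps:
D(M) = 110/3 (D(M) = 5/3 + (-15*(-7))/3 = 5/3 + (⅓)*105 = 5/3 + 35 = 110/3)
D(45) - n(-163) = 110/3 - 1*140 = 110/3 - 140 = -310/3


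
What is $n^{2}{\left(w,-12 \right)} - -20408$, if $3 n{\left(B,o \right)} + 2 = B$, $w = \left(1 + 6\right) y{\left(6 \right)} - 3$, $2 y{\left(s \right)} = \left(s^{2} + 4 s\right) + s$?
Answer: $\frac{234748}{9} \approx 26083.0$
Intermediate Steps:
$y{\left(s \right)} = \frac{s^{2}}{2} + \frac{5 s}{2}$ ($y{\left(s \right)} = \frac{\left(s^{2} + 4 s\right) + s}{2} = \frac{s^{2} + 5 s}{2} = \frac{s^{2}}{2} + \frac{5 s}{2}$)
$w = 228$ ($w = \left(1 + 6\right) \frac{1}{2} \cdot 6 \left(5 + 6\right) - 3 = 7 \cdot \frac{1}{2} \cdot 6 \cdot 11 - 3 = 7 \cdot 33 - 3 = 231 - 3 = 228$)
$n{\left(B,o \right)} = - \frac{2}{3} + \frac{B}{3}$
$n^{2}{\left(w,-12 \right)} - -20408 = \left(- \frac{2}{3} + \frac{1}{3} \cdot 228\right)^{2} - -20408 = \left(- \frac{2}{3} + 76\right)^{2} + 20408 = \left(\frac{226}{3}\right)^{2} + 20408 = \frac{51076}{9} + 20408 = \frac{234748}{9}$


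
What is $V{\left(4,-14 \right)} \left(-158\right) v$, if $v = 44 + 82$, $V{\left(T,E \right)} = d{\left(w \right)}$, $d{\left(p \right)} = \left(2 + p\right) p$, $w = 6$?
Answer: $-955584$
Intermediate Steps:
$d{\left(p \right)} = p \left(2 + p\right)$
$V{\left(T,E \right)} = 48$ ($V{\left(T,E \right)} = 6 \left(2 + 6\right) = 6 \cdot 8 = 48$)
$v = 126$
$V{\left(4,-14 \right)} \left(-158\right) v = 48 \left(-158\right) 126 = \left(-7584\right) 126 = -955584$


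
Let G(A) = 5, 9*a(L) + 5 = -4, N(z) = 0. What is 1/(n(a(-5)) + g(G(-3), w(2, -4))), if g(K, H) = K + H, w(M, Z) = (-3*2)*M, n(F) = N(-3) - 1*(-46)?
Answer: 1/39 ≈ 0.025641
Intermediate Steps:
a(L) = -1 (a(L) = -5/9 + (⅑)*(-4) = -5/9 - 4/9 = -1)
n(F) = 46 (n(F) = 0 - 1*(-46) = 0 + 46 = 46)
w(M, Z) = -6*M
g(K, H) = H + K
1/(n(a(-5)) + g(G(-3), w(2, -4))) = 1/(46 + (-6*2 + 5)) = 1/(46 + (-12 + 5)) = 1/(46 - 7) = 1/39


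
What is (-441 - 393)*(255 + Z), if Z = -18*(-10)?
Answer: -362790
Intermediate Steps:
Z = 180
(-441 - 393)*(255 + Z) = (-441 - 393)*(255 + 180) = -834*435 = -362790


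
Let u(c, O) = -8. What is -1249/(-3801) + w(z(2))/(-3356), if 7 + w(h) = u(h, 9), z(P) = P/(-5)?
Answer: 4248659/12756156 ≈ 0.33307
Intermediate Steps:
z(P) = -P/5 (z(P) = P*(-⅕) = -P/5)
w(h) = -15 (w(h) = -7 - 8 = -15)
-1249/(-3801) + w(z(2))/(-3356) = -1249/(-3801) - 15/(-3356) = -1249*(-1/3801) - 15*(-1/3356) = 1249/3801 + 15/3356 = 4248659/12756156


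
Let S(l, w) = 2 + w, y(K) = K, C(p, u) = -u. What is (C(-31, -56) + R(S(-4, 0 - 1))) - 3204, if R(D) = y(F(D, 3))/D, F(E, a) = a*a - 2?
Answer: -3141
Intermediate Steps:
F(E, a) = -2 + a² (F(E, a) = a² - 2 = -2 + a²)
R(D) = 7/D (R(D) = (-2 + 3²)/D = (-2 + 9)/D = 7/D)
(C(-31, -56) + R(S(-4, 0 - 1))) - 3204 = (-1*(-56) + 7/(2 + (0 - 1))) - 3204 = (56 + 7/(2 - 1)) - 3204 = (56 + 7/1) - 3204 = (56 + 7*1) - 3204 = (56 + 7) - 3204 = 63 - 3204 = -3141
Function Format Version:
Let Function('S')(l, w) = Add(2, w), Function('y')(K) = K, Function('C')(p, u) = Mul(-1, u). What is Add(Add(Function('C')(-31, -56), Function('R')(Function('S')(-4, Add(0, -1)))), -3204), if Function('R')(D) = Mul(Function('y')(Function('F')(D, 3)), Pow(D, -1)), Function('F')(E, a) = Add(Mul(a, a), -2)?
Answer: -3141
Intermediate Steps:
Function('F')(E, a) = Add(-2, Pow(a, 2)) (Function('F')(E, a) = Add(Pow(a, 2), -2) = Add(-2, Pow(a, 2)))
Function('R')(D) = Mul(7, Pow(D, -1)) (Function('R')(D) = Mul(Add(-2, Pow(3, 2)), Pow(D, -1)) = Mul(Add(-2, 9), Pow(D, -1)) = Mul(7, Pow(D, -1)))
Add(Add(Function('C')(-31, -56), Function('R')(Function('S')(-4, Add(0, -1)))), -3204) = Add(Add(Mul(-1, -56), Mul(7, Pow(Add(2, Add(0, -1)), -1))), -3204) = Add(Add(56, Mul(7, Pow(Add(2, -1), -1))), -3204) = Add(Add(56, Mul(7, Pow(1, -1))), -3204) = Add(Add(56, Mul(7, 1)), -3204) = Add(Add(56, 7), -3204) = Add(63, -3204) = -3141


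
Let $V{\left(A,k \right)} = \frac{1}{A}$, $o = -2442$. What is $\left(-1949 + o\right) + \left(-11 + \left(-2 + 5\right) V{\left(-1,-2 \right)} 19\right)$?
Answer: $-4459$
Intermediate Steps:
$\left(-1949 + o\right) + \left(-11 + \left(-2 + 5\right) V{\left(-1,-2 \right)} 19\right) = \left(-1949 - 2442\right) + \left(-11 + \frac{-2 + 5}{-1} \cdot 19\right) = -4391 + \left(-11 + 3 \left(-1\right) 19\right) = -4391 - 68 = -4459$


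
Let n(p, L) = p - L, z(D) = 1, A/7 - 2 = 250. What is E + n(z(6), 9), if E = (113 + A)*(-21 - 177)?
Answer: -371654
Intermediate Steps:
A = 1764 (A = 14 + 7*250 = 14 + 1750 = 1764)
E = -371646 (E = (113 + 1764)*(-21 - 177) = 1877*(-198) = -371646)
E + n(z(6), 9) = -371646 + (1 - 1*9) = -371646 + (1 - 9) = -371646 - 8 = -371654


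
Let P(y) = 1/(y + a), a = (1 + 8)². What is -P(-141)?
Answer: 1/60 ≈ 0.016667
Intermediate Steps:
a = 81 (a = 9² = 81)
P(y) = 1/(81 + y) (P(y) = 1/(y + 81) = 1/(81 + y))
-P(-141) = -1/(81 - 141) = -1/(-60) = -1*(-1/60) = 1/60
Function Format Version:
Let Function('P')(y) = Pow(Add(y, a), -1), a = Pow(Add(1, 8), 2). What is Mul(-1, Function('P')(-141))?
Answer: Rational(1, 60) ≈ 0.016667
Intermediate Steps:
a = 81 (a = Pow(9, 2) = 81)
Function('P')(y) = Pow(Add(81, y), -1) (Function('P')(y) = Pow(Add(y, 81), -1) = Pow(Add(81, y), -1))
Mul(-1, Function('P')(-141)) = Mul(-1, Pow(Add(81, -141), -1)) = Mul(-1, Pow(-60, -1)) = Mul(-1, Rational(-1, 60)) = Rational(1, 60)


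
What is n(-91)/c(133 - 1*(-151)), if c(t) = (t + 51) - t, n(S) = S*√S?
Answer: -91*I*√91/51 ≈ -17.021*I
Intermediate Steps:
n(S) = S^(3/2)
c(t) = 51 (c(t) = (51 + t) - t = 51)
n(-91)/c(133 - 1*(-151)) = (-91)^(3/2)/51 = -91*I*√91*(1/51) = -91*I*√91/51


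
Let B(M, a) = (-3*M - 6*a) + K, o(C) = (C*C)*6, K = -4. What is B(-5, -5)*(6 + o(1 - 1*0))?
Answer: 492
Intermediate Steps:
o(C) = 6*C² (o(C) = C²*6 = 6*C²)
B(M, a) = -4 - 6*a - 3*M (B(M, a) = (-3*M - 6*a) - 4 = (-6*a - 3*M) - 4 = -4 - 6*a - 3*M)
B(-5, -5)*(6 + o(1 - 1*0)) = (-4 - 6*(-5) - 3*(-5))*(6 + 6*(1 - 1*0)²) = (-4 + 30 + 15)*(6 + 6*(1 + 0)²) = 41*(6 + 6*1²) = 41*(6 + 6*1) = 41*(6 + 6) = 41*12 = 492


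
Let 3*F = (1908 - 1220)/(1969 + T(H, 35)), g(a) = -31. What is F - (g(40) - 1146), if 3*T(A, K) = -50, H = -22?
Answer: 6894377/5857 ≈ 1177.1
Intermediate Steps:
T(A, K) = -50/3 (T(A, K) = (⅓)*(-50) = -50/3)
F = 688/5857 (F = ((1908 - 1220)/(1969 - 50/3))/3 = (688/(5857/3))/3 = (688*(3/5857))/3 = (⅓)*(2064/5857) = 688/5857 ≈ 0.11747)
F - (g(40) - 1146) = 688/5857 - (-31 - 1146) = 688/5857 - 1*(-1177) = 688/5857 + 1177 = 6894377/5857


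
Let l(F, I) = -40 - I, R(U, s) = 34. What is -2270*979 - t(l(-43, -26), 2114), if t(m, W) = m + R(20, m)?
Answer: -2222350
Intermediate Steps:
t(m, W) = 34 + m (t(m, W) = m + 34 = 34 + m)
-2270*979 - t(l(-43, -26), 2114) = -2270*979 - (34 + (-40 - 1*(-26))) = -2222330 - (34 + (-40 + 26)) = -2222330 - (34 - 14) = -2222330 - 1*20 = -2222330 - 20 = -2222350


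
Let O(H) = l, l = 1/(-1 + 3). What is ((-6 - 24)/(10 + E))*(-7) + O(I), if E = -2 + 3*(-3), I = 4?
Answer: -419/2 ≈ -209.50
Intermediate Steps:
E = -11 (E = -2 - 9 = -11)
l = ½ (l = 1/2 = ½ ≈ 0.50000)
O(H) = ½
((-6 - 24)/(10 + E))*(-7) + O(I) = ((-6 - 24)/(10 - 11))*(-7) + ½ = -30/(-1)*(-7) + ½ = -30*(-1)*(-7) + ½ = 30*(-7) + ½ = -210 + ½ = -419/2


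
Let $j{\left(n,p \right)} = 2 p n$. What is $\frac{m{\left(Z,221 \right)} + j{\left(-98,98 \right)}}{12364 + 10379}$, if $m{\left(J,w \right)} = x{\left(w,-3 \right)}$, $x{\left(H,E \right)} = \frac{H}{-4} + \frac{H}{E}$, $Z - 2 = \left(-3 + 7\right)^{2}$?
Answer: $- \frac{33149}{38988} \approx -0.85024$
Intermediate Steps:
$Z = 18$ ($Z = 2 + \left(-3 + 7\right)^{2} = 2 + 4^{2} = 2 + 16 = 18$)
$j{\left(n,p \right)} = 2 n p$
$x{\left(H,E \right)} = - \frac{H}{4} + \frac{H}{E}$ ($x{\left(H,E \right)} = H \left(- \frac{1}{4}\right) + \frac{H}{E} = - \frac{H}{4} + \frac{H}{E}$)
$m{\left(J,w \right)} = - \frac{7 w}{12}$ ($m{\left(J,w \right)} = - \frac{w}{4} + \frac{w}{-3} = - \frac{w}{4} + w \left(- \frac{1}{3}\right) = - \frac{w}{4} - \frac{w}{3} = - \frac{7 w}{12}$)
$\frac{m{\left(Z,221 \right)} + j{\left(-98,98 \right)}}{12364 + 10379} = \frac{\left(- \frac{7}{12}\right) 221 + 2 \left(-98\right) 98}{12364 + 10379} = \frac{- \frac{1547}{12} - 19208}{22743} = \left(- \frac{232043}{12}\right) \frac{1}{22743} = - \frac{33149}{38988}$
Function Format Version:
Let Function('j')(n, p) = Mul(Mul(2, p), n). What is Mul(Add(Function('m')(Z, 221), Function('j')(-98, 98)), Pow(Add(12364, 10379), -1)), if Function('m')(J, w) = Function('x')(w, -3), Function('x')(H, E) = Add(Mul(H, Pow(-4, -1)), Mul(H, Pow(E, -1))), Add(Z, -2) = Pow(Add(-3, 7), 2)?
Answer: Rational(-33149, 38988) ≈ -0.85024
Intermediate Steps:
Z = 18 (Z = Add(2, Pow(Add(-3, 7), 2)) = Add(2, Pow(4, 2)) = Add(2, 16) = 18)
Function('j')(n, p) = Mul(2, n, p)
Function('x')(H, E) = Add(Mul(Rational(-1, 4), H), Mul(H, Pow(E, -1))) (Function('x')(H, E) = Add(Mul(H, Rational(-1, 4)), Mul(H, Pow(E, -1))) = Add(Mul(Rational(-1, 4), H), Mul(H, Pow(E, -1))))
Function('m')(J, w) = Mul(Rational(-7, 12), w) (Function('m')(J, w) = Add(Mul(Rational(-1, 4), w), Mul(w, Pow(-3, -1))) = Add(Mul(Rational(-1, 4), w), Mul(w, Rational(-1, 3))) = Add(Mul(Rational(-1, 4), w), Mul(Rational(-1, 3), w)) = Mul(Rational(-7, 12), w))
Mul(Add(Function('m')(Z, 221), Function('j')(-98, 98)), Pow(Add(12364, 10379), -1)) = Mul(Add(Mul(Rational(-7, 12), 221), Mul(2, -98, 98)), Pow(Add(12364, 10379), -1)) = Mul(Add(Rational(-1547, 12), -19208), Pow(22743, -1)) = Mul(Rational(-232043, 12), Rational(1, 22743)) = Rational(-33149, 38988)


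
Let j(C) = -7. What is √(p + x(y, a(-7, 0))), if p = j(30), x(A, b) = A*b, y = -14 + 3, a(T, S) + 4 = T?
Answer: √114 ≈ 10.677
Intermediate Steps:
a(T, S) = -4 + T
y = -11
p = -7
√(p + x(y, a(-7, 0))) = √(-7 - 11*(-4 - 7)) = √(-7 - 11*(-11)) = √(-7 + 121) = √114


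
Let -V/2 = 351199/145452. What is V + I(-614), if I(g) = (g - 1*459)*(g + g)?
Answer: 3091181495/2346 ≈ 1.3176e+6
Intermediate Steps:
I(g) = 2*g*(-459 + g) (I(g) = (g - 459)*(2*g) = (-459 + g)*(2*g) = 2*g*(-459 + g))
V = -11329/2346 (V = -702398/145452 = -2*11329/4692 = -11329/2346 ≈ -4.8291)
V + I(-614) = -11329/2346 + 2*(-614)*(-459 - 614) = -11329/2346 + 2*(-614)*(-1073) = -11329/2346 + 1317644 = 3091181495/2346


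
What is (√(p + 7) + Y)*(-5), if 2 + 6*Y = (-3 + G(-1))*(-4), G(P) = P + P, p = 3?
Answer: -15 - 5*√10 ≈ -30.811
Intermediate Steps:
G(P) = 2*P
Y = 3 (Y = -⅓ + ((-3 + 2*(-1))*(-4))/6 = -⅓ + ((-3 - 2)*(-4))/6 = -⅓ + (-5*(-4))/6 = -⅓ + (⅙)*20 = -⅓ + 10/3 = 3)
(√(p + 7) + Y)*(-5) = (√(3 + 7) + 3)*(-5) = (√10 + 3)*(-5) = (3 + √10)*(-5) = -15 - 5*√10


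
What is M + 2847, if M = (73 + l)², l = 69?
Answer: 23011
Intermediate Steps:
M = 20164 (M = (73 + 69)² = 142² = 20164)
M + 2847 = 20164 + 2847 = 23011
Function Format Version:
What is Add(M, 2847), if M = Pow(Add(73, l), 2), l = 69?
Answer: 23011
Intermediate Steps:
M = 20164 (M = Pow(Add(73, 69), 2) = Pow(142, 2) = 20164)
Add(M, 2847) = Add(20164, 2847) = 23011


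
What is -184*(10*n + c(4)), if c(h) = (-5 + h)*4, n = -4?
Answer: 8096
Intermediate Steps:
c(h) = -20 + 4*h
-184*(10*n + c(4)) = -184*(10*(-4) + (-20 + 4*4)) = -184*(-40 + (-20 + 16)) = -184*(-40 - 4) = -184*(-44) = 8096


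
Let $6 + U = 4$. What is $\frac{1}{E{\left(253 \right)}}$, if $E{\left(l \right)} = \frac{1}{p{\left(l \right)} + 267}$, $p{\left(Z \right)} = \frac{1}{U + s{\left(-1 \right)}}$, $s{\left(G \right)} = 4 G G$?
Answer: $\frac{535}{2} \approx 267.5$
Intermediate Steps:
$s{\left(G \right)} = 4 G^{2}$
$U = -2$ ($U = -6 + 4 = -2$)
$p{\left(Z \right)} = \frac{1}{2}$ ($p{\left(Z \right)} = \frac{1}{-2 + 4 \left(-1\right)^{2}} = \frac{1}{-2 + 4 \cdot 1} = \frac{1}{-2 + 4} = \frac{1}{2}$)
$E{\left(l \right)} = \frac{2}{535}$ ($E{\left(l \right)} = \frac{1}{\frac{1}{2} + 267} = \frac{1}{\frac{535}{2}} = \frac{2}{535}$)
$\frac{1}{E{\left(253 \right)}} = \frac{1}{\frac{2}{535}} = \frac{535}{2}$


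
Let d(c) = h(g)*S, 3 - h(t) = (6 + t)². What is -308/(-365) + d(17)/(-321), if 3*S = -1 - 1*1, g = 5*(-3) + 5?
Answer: 287114/351495 ≈ 0.81684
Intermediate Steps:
g = -10 (g = -15 + 5 = -10)
h(t) = 3 - (6 + t)²
S = -⅔ (S = (-1 - 1*1)/3 = (-1 - 1)/3 = (⅓)*(-2) = -⅔ ≈ -0.66667)
d(c) = 26/3 (d(c) = (3 - (6 - 10)²)*(-⅔) = (3 - 1*(-4)²)*(-⅔) = (3 - 1*16)*(-⅔) = (3 - 16)*(-⅔) = -13*(-⅔) = 26/3)
-308/(-365) + d(17)/(-321) = -308/(-365) + (26/3)/(-321) = -308*(-1/365) + (26/3)*(-1/321) = 308/365 - 26/963 = 287114/351495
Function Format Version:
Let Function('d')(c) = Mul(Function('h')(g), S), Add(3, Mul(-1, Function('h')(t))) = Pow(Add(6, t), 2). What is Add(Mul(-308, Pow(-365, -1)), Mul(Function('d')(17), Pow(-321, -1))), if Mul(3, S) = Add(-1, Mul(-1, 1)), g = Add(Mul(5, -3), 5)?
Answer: Rational(287114, 351495) ≈ 0.81684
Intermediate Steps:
g = -10 (g = Add(-15, 5) = -10)
Function('h')(t) = Add(3, Mul(-1, Pow(Add(6, t), 2)))
S = Rational(-2, 3) (S = Mul(Rational(1, 3), Add(-1, Mul(-1, 1))) = Mul(Rational(1, 3), Add(-1, -1)) = Mul(Rational(1, 3), -2) = Rational(-2, 3) ≈ -0.66667)
Function('d')(c) = Rational(26, 3) (Function('d')(c) = Mul(Add(3, Mul(-1, Pow(Add(6, -10), 2))), Rational(-2, 3)) = Mul(Add(3, Mul(-1, Pow(-4, 2))), Rational(-2, 3)) = Mul(Add(3, Mul(-1, 16)), Rational(-2, 3)) = Mul(Add(3, -16), Rational(-2, 3)) = Mul(-13, Rational(-2, 3)) = Rational(26, 3))
Add(Mul(-308, Pow(-365, -1)), Mul(Function('d')(17), Pow(-321, -1))) = Add(Mul(-308, Pow(-365, -1)), Mul(Rational(26, 3), Pow(-321, -1))) = Add(Mul(-308, Rational(-1, 365)), Mul(Rational(26, 3), Rational(-1, 321))) = Add(Rational(308, 365), Rational(-26, 963)) = Rational(287114, 351495)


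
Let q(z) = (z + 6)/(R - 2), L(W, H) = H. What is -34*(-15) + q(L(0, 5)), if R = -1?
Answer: 1519/3 ≈ 506.33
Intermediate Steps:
q(z) = -2 - z/3 (q(z) = (z + 6)/(-1 - 2) = (6 + z)/(-3) = (6 + z)*(-⅓) = -2 - z/3)
-34*(-15) + q(L(0, 5)) = -34*(-15) + (-2 - ⅓*5) = 510 + (-2 - 5/3) = 510 - 11/3 = 1519/3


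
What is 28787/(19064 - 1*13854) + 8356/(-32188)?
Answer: 220765299/41924870 ≈ 5.2657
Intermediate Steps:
28787/(19064 - 1*13854) + 8356/(-32188) = 28787/(19064 - 13854) + 8356*(-1/32188) = 28787/5210 - 2089/8047 = 220765299/41924870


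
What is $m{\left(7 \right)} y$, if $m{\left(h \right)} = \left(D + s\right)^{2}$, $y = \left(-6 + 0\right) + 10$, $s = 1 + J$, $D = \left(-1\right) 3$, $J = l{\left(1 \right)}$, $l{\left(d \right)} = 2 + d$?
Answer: $4$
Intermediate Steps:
$J = 3$ ($J = 2 + 1 = 3$)
$D = -3$
$s = 4$ ($s = 1 + 3 = 4$)
$y = 4$ ($y = -6 + 10 = 4$)
$m{\left(h \right)} = 1$ ($m{\left(h \right)} = \left(-3 + 4\right)^{2} = 1^{2} = 1$)
$m{\left(7 \right)} y = 1 \cdot 4 = 4$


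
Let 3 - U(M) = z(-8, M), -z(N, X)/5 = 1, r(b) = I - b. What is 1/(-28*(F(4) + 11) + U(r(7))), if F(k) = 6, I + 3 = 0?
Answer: -1/468 ≈ -0.0021368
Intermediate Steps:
I = -3 (I = -3 + 0 = -3)
r(b) = -3 - b
z(N, X) = -5 (z(N, X) = -5*1 = -5)
U(M) = 8 (U(M) = 3 - 1*(-5) = 3 + 5 = 8)
1/(-28*(F(4) + 11) + U(r(7))) = 1/(-28*(6 + 11) + 8) = 1/(-28*17 + 8) = 1/(-476 + 8) = 1/(-468) = -1/468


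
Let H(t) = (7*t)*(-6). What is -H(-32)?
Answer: -1344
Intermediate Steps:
H(t) = -42*t
-H(-32) = -(-42)*(-32) = -1*1344 = -1344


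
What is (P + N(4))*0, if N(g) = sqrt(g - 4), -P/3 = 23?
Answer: 0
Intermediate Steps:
P = -69 (P = -3*23 = -69)
N(g) = sqrt(-4 + g)
(P + N(4))*0 = (-69 + sqrt(-4 + 4))*0 = (-69 + sqrt(0))*0 = (-69 + 0)*0 = -69*0 = 0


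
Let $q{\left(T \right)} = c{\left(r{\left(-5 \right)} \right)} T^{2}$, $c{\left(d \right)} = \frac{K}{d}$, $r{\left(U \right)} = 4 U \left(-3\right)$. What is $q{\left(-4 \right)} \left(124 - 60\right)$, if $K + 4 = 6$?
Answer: $\frac{512}{15} \approx 34.133$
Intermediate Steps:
$K = 2$ ($K = -4 + 6 = 2$)
$r{\left(U \right)} = - 12 U$
$c{\left(d \right)} = \frac{2}{d}$
$q{\left(T \right)} = \frac{T^{2}}{30}$ ($q{\left(T \right)} = \frac{2}{\left(-12\right) \left(-5\right)} T^{2} = \frac{2}{60} T^{2} = 2 \cdot \frac{1}{60} T^{2} = \frac{T^{2}}{30}$)
$q{\left(-4 \right)} \left(124 - 60\right) = \frac{\left(-4\right)^{2}}{30} \left(124 - 60\right) = \frac{1}{30} \cdot 16 \cdot 64 = \frac{8}{15} \cdot 64 = \frac{512}{15}$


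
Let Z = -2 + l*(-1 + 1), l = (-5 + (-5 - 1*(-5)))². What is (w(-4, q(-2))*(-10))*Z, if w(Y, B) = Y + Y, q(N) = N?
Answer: -160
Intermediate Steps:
l = 25 (l = (-5 + (-5 + 5))² = (-5 + 0)² = (-5)² = 25)
w(Y, B) = 2*Y
Z = -2 (Z = -2 + 25*(-1 + 1) = -2 + 25*0 = -2 + 0 = -2)
(w(-4, q(-2))*(-10))*Z = ((2*(-4))*(-10))*(-2) = -8*(-10)*(-2) = 80*(-2) = -160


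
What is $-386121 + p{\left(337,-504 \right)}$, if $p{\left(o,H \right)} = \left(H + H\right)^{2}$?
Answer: $629943$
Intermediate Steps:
$p{\left(o,H \right)} = 4 H^{2}$ ($p{\left(o,H \right)} = \left(2 H\right)^{2} = 4 H^{2}$)
$-386121 + p{\left(337,-504 \right)} = -386121 + 4 \left(-504\right)^{2} = -386121 + 4 \cdot 254016 = -386121 + 1016064 = 629943$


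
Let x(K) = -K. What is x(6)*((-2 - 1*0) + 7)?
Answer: -30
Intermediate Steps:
x(6)*((-2 - 1*0) + 7) = (-1*6)*((-2 - 1*0) + 7) = -6*((-2 + 0) + 7) = -6*(-2 + 7) = -6*5 = -30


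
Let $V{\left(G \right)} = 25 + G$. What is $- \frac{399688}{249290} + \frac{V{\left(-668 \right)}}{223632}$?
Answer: $- \frac{44771660143}{27874610640} \approx -1.6062$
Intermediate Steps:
$- \frac{399688}{249290} + \frac{V{\left(-668 \right)}}{223632} = - \frac{399688}{249290} + \frac{25 - 668}{223632} = \left(-399688\right) \frac{1}{249290} - \frac{643}{223632} = - \frac{199844}{124645} - \frac{643}{223632} = - \frac{44771660143}{27874610640}$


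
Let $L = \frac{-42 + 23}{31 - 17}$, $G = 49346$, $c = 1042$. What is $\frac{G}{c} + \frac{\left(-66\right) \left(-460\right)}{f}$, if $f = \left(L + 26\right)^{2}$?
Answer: $\frac{17498393}{179745} \approx 97.351$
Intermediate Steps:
$L = - \frac{19}{14} \approx -1.3571$
$f = \frac{119025}{196}$ ($f = \left(- \frac{19}{14} + 26\right)^{2} = \left(\frac{345}{14}\right)^{2} = \frac{119025}{196} \approx 607.27$)
$\frac{G}{c} + \frac{\left(-66\right) \left(-460\right)}{f} = \frac{49346}{1042} + \frac{\left(-66\right) \left(-460\right)}{\frac{119025}{196}} = 49346 \cdot \frac{1}{1042} + 30360 \cdot \frac{196}{119025} = \frac{24673}{521} + \frac{17248}{345} = \frac{17498393}{179745}$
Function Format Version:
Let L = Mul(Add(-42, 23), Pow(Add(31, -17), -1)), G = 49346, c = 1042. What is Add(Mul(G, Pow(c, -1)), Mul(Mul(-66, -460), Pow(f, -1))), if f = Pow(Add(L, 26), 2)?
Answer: Rational(17498393, 179745) ≈ 97.351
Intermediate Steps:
L = Rational(-19, 14) (L = Mul(-19, Pow(14, -1)) = Mul(-19, Rational(1, 14)) = Rational(-19, 14) ≈ -1.3571)
f = Rational(119025, 196) (f = Pow(Add(Rational(-19, 14), 26), 2) = Pow(Rational(345, 14), 2) = Rational(119025, 196) ≈ 607.27)
Add(Mul(G, Pow(c, -1)), Mul(Mul(-66, -460), Pow(f, -1))) = Add(Mul(49346, Pow(1042, -1)), Mul(Mul(-66, -460), Pow(Rational(119025, 196), -1))) = Add(Mul(49346, Rational(1, 1042)), Mul(30360, Rational(196, 119025))) = Add(Rational(24673, 521), Rational(17248, 345)) = Rational(17498393, 179745)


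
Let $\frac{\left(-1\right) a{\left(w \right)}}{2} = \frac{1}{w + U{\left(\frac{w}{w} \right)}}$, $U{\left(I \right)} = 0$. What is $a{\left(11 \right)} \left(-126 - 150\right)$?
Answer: $\frac{552}{11} \approx 50.182$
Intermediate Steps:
$a{\left(w \right)} = - \frac{2}{w}$ ($a{\left(w \right)} = - \frac{2}{w + 0} = - \frac{2}{w}$)
$a{\left(11 \right)} \left(-126 - 150\right) = - \frac{2}{11} \left(-126 - 150\right) = \left(-2\right) \frac{1}{11} \left(-276\right) = \left(- \frac{2}{11}\right) \left(-276\right) = \frac{552}{11}$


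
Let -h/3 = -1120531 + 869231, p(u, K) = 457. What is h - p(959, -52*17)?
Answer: 753443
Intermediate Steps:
h = 753900 (h = -3*(-1120531 + 869231) = -3*(-251300) = 753900)
h - p(959, -52*17) = 753900 - 1*457 = 753900 - 457 = 753443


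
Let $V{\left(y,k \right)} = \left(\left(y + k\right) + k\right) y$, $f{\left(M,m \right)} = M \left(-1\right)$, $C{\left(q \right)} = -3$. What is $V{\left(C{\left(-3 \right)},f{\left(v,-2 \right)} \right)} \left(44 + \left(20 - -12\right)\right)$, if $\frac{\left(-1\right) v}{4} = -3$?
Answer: $6156$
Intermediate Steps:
$v = 12$ ($v = \left(-4\right) \left(-3\right) = 12$)
$f{\left(M,m \right)} = - M$
$V{\left(y,k \right)} = y \left(y + 2 k\right)$ ($V{\left(y,k \right)} = \left(\left(k + y\right) + k\right) y = \left(y + 2 k\right) y = y \left(y + 2 k\right)$)
$V{\left(C{\left(-3 \right)},f{\left(v,-2 \right)} \right)} \left(44 + \left(20 - -12\right)\right) = - 3 \left(-3 + 2 \left(\left(-1\right) 12\right)\right) \left(44 + \left(20 - -12\right)\right) = - 3 \left(-3 + 2 \left(-12\right)\right) \left(44 + \left(20 + 12\right)\right) = - 3 \left(-3 - 24\right) \left(44 + 32\right) = \left(-3\right) \left(-27\right) 76 = 81 \cdot 76 = 6156$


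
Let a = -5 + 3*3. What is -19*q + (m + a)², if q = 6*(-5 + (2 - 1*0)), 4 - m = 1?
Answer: 391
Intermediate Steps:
m = 3 (m = 4 - 1*1 = 4 - 1 = 3)
a = 4 (a = -5 + 9 = 4)
q = -18 (q = 6*(-5 + (2 + 0)) = 6*(-5 + 2) = 6*(-3) = -18)
-19*q + (m + a)² = -19*(-18) + (3 + 4)² = 342 + 7² = 342 + 49 = 391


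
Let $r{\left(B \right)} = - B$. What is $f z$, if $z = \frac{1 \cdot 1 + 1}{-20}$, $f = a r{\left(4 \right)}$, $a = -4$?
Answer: $- \frac{8}{5} \approx -1.6$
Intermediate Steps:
$f = 16$ ($f = - 4 \left(\left(-1\right) 4\right) = \left(-4\right) \left(-4\right) = 16$)
$z = - \frac{1}{10}$ ($z = \left(1 + 1\right) \left(- \frac{1}{20}\right) = 2 \left(- \frac{1}{20}\right) = - \frac{1}{10} \approx -0.1$)
$f z = 16 \left(- \frac{1}{10}\right) = - \frac{8}{5}$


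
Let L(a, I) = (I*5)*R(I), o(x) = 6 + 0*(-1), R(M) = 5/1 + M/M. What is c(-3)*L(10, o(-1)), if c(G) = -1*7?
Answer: -1260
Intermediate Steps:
c(G) = -7
R(M) = 6 (R(M) = 5*1 + 1 = 5 + 1 = 6)
o(x) = 6 (o(x) = 6 + 0 = 6)
L(a, I) = 30*I (L(a, I) = (I*5)*6 = (5*I)*6 = 30*I)
c(-3)*L(10, o(-1)) = -210*6 = -7*180 = -1260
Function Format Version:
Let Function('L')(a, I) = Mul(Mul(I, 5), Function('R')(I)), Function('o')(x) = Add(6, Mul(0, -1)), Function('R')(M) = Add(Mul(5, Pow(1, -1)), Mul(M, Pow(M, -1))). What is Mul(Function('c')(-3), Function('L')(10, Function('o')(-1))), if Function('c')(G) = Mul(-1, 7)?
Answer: -1260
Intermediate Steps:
Function('c')(G) = -7
Function('R')(M) = 6 (Function('R')(M) = Add(Mul(5, 1), 1) = Add(5, 1) = 6)
Function('o')(x) = 6 (Function('o')(x) = Add(6, 0) = 6)
Function('L')(a, I) = Mul(30, I) (Function('L')(a, I) = Mul(Mul(I, 5), 6) = Mul(Mul(5, I), 6) = Mul(30, I))
Mul(Function('c')(-3), Function('L')(10, Function('o')(-1))) = Mul(-7, Mul(30, 6)) = Mul(-7, 180) = -1260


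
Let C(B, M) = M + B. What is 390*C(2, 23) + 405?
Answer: 10155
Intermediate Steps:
C(B, M) = B + M
390*C(2, 23) + 405 = 390*(2 + 23) + 405 = 390*25 + 405 = 9750 + 405 = 10155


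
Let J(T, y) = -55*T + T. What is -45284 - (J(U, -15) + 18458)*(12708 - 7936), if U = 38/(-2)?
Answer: -93022932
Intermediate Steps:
U = -19 (U = 38*(-½) = -19)
J(T, y) = -54*T
-45284 - (J(U, -15) + 18458)*(12708 - 7936) = -45284 - (-54*(-19) + 18458)*(12708 - 7936) = -45284 - (1026 + 18458)*4772 = -45284 - 19484*4772 = -45284 - 1*92977648 = -45284 - 92977648 = -93022932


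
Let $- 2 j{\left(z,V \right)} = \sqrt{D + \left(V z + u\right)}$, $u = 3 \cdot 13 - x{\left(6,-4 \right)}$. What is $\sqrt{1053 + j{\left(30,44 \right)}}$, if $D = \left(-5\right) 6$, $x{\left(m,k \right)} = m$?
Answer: $\frac{\sqrt{4212 - 42 \sqrt{3}}}{2} \approx 32.169$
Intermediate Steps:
$u = 33$ ($u = 3 \cdot 13 - 6 = 39 - 6 = 33$)
$D = -30$
$j{\left(z,V \right)} = - \frac{\sqrt{3 + V z}}{2}$ ($j{\left(z,V \right)} = - \frac{\sqrt{-30 + \left(V z + 33\right)}}{2} = - \frac{\sqrt{-30 + \left(33 + V z\right)}}{2} = - \frac{\sqrt{3 + V z}}{2}$)
$\sqrt{1053 + j{\left(30,44 \right)}} = \sqrt{1053 - \frac{\sqrt{3 + 44 \cdot 30}}{2}} = \sqrt{1053 - \frac{\sqrt{3 + 1320}}{2}} = \sqrt{1053 - \frac{\sqrt{1323}}{2}} = \sqrt{1053 - \frac{21 \sqrt{3}}{2}}$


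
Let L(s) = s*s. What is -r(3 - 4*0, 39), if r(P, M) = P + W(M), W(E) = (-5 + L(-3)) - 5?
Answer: -2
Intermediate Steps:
L(s) = s²
W(E) = -1 (W(E) = (-5 + (-3)²) - 5 = (-5 + 9) - 5 = 4 - 5 = -1)
r(P, M) = -1 + P (r(P, M) = P - 1 = -1 + P)
-r(3 - 4*0, 39) = -(-1 + (3 - 4*0)) = -(-1 + (3 + 0)) = -(-1 + 3) = -1*2 = -2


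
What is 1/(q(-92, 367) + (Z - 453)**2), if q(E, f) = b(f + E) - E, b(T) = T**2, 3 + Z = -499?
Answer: 1/987742 ≈ 1.0124e-6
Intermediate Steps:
Z = -502 (Z = -3 - 499 = -502)
q(E, f) = (E + f)**2 - E (q(E, f) = (f + E)**2 - E = (E + f)**2 - E)
1/(q(-92, 367) + (Z - 453)**2) = 1/(((-92 + 367)**2 - 1*(-92)) + (-502 - 453)**2) = 1/((275**2 + 92) + (-955)**2) = 1/((75625 + 92) + 912025) = 1/(75717 + 912025) = 1/987742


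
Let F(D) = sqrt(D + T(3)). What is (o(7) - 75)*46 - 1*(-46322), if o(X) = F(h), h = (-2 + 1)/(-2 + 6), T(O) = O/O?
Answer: 42872 + 23*sqrt(3) ≈ 42912.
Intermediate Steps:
T(O) = 1
h = -1/4 ≈ -0.25000
F(D) = sqrt(1 + D) (F(D) = sqrt(D + 1) = sqrt(1 + D))
o(X) = sqrt(3)/2 (o(X) = sqrt(1 - 1/4) = sqrt(3/4) = sqrt(3)/2)
(o(7) - 75)*46 - 1*(-46322) = (sqrt(3)/2 - 75)*46 - 1*(-46322) = (-75 + sqrt(3)/2)*46 + 46322 = (-3450 + 23*sqrt(3)) + 46322 = 42872 + 23*sqrt(3)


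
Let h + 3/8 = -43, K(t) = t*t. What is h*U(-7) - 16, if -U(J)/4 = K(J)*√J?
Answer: -16 + 17003*I*√7/2 ≈ -16.0 + 22493.0*I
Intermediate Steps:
K(t) = t²
U(J) = -4*J^(5/2) (U(J) = -4*J²*√J = -4*J^(5/2))
h = -347/8 (h = -3/8 - 43 = -347/8 ≈ -43.375)
h*U(-7) - 16 = -(-347)*(-7)^(5/2)/2 - 16 = -(-347)*49*I*√7/2 - 16 = -(-17003)*I*√7/2 - 16 = 17003*I*√7/2 - 16 = -16 + 17003*I*√7/2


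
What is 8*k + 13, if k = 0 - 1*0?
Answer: 13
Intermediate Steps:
k = 0 (k = 0 + 0 = 0)
8*k + 13 = 8*0 + 13 = 0 + 13 = 13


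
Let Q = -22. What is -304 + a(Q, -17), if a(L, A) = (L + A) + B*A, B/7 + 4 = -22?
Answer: 2751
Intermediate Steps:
B = -182 (B = -28 + 7*(-22) = -28 - 154 = -182)
a(L, A) = L - 181*A (a(L, A) = (L + A) - 182*A = (A + L) - 182*A = L - 181*A)
-304 + a(Q, -17) = -304 + (-22 - 181*(-17)) = -304 + (-22 + 3077) = -304 + 3055 = 2751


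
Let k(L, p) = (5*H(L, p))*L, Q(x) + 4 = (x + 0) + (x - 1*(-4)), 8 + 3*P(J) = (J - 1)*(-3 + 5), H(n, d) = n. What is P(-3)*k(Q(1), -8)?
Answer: -320/3 ≈ -106.67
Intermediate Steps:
P(J) = -10/3 + 2*J/3 (P(J) = -8/3 + ((J - 1)*(-3 + 5))/3 = -8/3 + ((-1 + J)*2)/3 = -8/3 + (-2 + 2*J)/3 = -8/3 + (-2/3 + 2*J/3) = -10/3 + 2*J/3)
Q(x) = 2*x (Q(x) = -4 + ((x + 0) + (x - 1*(-4))) = -4 + (x + (x + 4)) = -4 + (x + (4 + x)) = -4 + (4 + 2*x) = 2*x)
k(L, p) = 5*L**2 (k(L, p) = (5*L)*L = 5*L**2)
P(-3)*k(Q(1), -8) = (-10/3 + (2/3)*(-3))*(5*(2*1)**2) = (-10/3 - 2)*(5*2**2) = -80*4/3 = -16/3*20 = -320/3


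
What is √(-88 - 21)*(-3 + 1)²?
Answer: 4*I*√109 ≈ 41.761*I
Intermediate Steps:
√(-88 - 21)*(-3 + 1)² = √(-109)*(-2)² = (I*√109)*4 = 4*I*√109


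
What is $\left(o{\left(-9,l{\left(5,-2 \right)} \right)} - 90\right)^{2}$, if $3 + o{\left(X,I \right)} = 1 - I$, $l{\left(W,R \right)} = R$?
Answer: $8100$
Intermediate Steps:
$o{\left(X,I \right)} = -2 - I$ ($o{\left(X,I \right)} = -3 - \left(-1 + I\right) = -2 - I$)
$\left(o{\left(-9,l{\left(5,-2 \right)} \right)} - 90\right)^{2} = \left(\left(-2 - -2\right) - 90\right)^{2} = \left(\left(-2 + 2\right) - 90\right)^{2} = \left(0 - 90\right)^{2} = \left(-90\right)^{2} = 8100$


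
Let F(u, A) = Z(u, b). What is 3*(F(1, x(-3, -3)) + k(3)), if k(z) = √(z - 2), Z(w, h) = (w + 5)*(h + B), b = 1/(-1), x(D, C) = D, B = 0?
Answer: -15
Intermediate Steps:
b = -1
Z(w, h) = h*(5 + w) (Z(w, h) = (w + 5)*(h + 0) = (5 + w)*h = h*(5 + w))
F(u, A) = -5 - u (F(u, A) = -(5 + u) = -5 - u)
k(z) = √(-2 + z)
3*(F(1, x(-3, -3)) + k(3)) = 3*((-5 - 1*1) + √(-2 + 3)) = 3*((-5 - 1) + √1) = 3*(-6 + 1) = 3*(-5) = -15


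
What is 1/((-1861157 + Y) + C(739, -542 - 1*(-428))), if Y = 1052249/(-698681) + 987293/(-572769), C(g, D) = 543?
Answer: -400182817689/744587045650069060 ≈ -5.3746e-7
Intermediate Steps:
Y = -1292498468014/400182817689 (Y = 1052249*(-1/698681) + 987293*(-1/572769) = -1052249/698681 - 987293/572769 = -1292498468014/400182817689 ≈ -3.2298)
1/((-1861157 + Y) + C(739, -542 - 1*(-428))) = 1/((-1861157 - 1292498468014/400182817689) + 543) = 1/(-744804344920074187/400182817689 + 543) = 1/(-744587045650069060/400182817689) = -400182817689/744587045650069060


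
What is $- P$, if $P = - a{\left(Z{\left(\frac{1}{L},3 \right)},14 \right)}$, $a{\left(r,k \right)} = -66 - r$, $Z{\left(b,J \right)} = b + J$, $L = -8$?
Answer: $- \frac{551}{8} \approx -68.875$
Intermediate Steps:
$Z{\left(b,J \right)} = J + b$
$P = \frac{551}{8}$ ($P = - (-66 - \left(3 + \frac{1}{-8}\right)) = - (-66 - \left(3 - \frac{1}{8}\right)) = - (-66 - \frac{23}{8}) = \left(-1\right) \left(- \frac{551}{8}\right) = \frac{551}{8} \approx 68.875$)
$- P = \left(-1\right) \frac{551}{8} = - \frac{551}{8}$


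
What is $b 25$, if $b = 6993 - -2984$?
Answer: $249425$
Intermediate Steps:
$b = 9977$ ($b = 6993 + 2984 = 9977$)
$b 25 = 9977 \cdot 25 = 249425$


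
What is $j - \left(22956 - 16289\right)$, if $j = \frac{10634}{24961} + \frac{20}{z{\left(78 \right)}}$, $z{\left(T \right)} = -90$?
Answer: $- \frac{1497689099}{224649} \approx -6666.8$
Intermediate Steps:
$j = \frac{45784}{224649}$ ($j = \frac{10634}{24961} + \frac{20}{-90} = 10634 \cdot \frac{1}{24961} + 20 \left(- \frac{1}{90}\right) = \frac{10634}{24961} - \frac{2}{9} = \frac{45784}{224649} \approx 0.2038$)
$j - \left(22956 - 16289\right) = \frac{45784}{224649} - \left(22956 - 16289\right) = \frac{45784}{224649} - 6667 = - \frac{1497689099}{224649}$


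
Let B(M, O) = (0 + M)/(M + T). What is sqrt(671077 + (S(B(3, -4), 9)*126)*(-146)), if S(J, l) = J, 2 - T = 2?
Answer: sqrt(652681) ≈ 807.89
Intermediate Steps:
T = 0 (T = 2 - 1*2 = 2 - 2 = 0)
B(M, O) = 1 (B(M, O) = (0 + M)/(M + 0) = M/M = 1)
sqrt(671077 + (S(B(3, -4), 9)*126)*(-146)) = sqrt(671077 + (1*126)*(-146)) = sqrt(671077 + 126*(-146)) = sqrt(671077 - 18396) = sqrt(652681)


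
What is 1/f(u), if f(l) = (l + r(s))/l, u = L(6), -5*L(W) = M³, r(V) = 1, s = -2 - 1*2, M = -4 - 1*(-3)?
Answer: ⅙ ≈ 0.16667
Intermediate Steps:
M = -1 (M = -4 + 3 = -1)
s = -4 (s = -2 - 2 = -4)
L(W) = ⅕ (L(W) = -⅕*(-1)³ = -⅕*(-1) = ⅕)
u = ⅕ ≈ 0.20000
f(l) = (1 + l)/l (f(l) = (l + 1)/l = (1 + l)/l)
1/f(u) = 1/((1 + ⅕)/(⅕)) = 1/(5*(6/5)) = 1/6 = ⅙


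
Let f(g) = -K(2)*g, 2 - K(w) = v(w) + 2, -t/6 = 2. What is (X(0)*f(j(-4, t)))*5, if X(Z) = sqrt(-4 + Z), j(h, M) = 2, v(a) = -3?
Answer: -60*I ≈ -60.0*I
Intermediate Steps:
t = -12 (t = -6*2 = -12)
K(w) = 3 (K(w) = 2 - (-3 + 2) = 2 - 1*(-1) = 2 + 1 = 3)
f(g) = -3*g
(X(0)*f(j(-4, t)))*5 = (sqrt(-4 + 0)*(-3*2))*5 = (sqrt(-4)*(-6))*5 = ((2*I)*(-6))*5 = -12*I*5 = -60*I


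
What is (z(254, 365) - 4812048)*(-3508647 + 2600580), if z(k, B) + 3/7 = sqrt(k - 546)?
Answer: 30587636662713/7 - 1816134*I*sqrt(73) ≈ 4.3697e+12 - 1.5517e+7*I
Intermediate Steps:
z(k, B) = -3/7 + sqrt(-546 + k) (z(k, B) = -3/7 + sqrt(k - 546) = -3/7 + sqrt(-546 + k))
(z(254, 365) - 4812048)*(-3508647 + 2600580) = ((-3/7 + sqrt(-546 + 254)) - 4812048)*(-3508647 + 2600580) = ((-3/7 + sqrt(-292)) - 4812048)*(-908067) = ((-3/7 + 2*I*sqrt(73)) - 4812048)*(-908067) = (-33684339/7 + 2*I*sqrt(73))*(-908067) = 30587636662713/7 - 1816134*I*sqrt(73)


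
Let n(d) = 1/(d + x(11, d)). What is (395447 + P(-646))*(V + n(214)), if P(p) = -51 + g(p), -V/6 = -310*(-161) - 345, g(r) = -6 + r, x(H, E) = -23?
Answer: -22422046973816/191 ≈ -1.1739e+11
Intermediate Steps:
V = -297390 (V = -6*(-310*(-161) - 345) = -6*(49910 - 345) = -6*49565 = -297390)
n(d) = 1/(-23 + d) (n(d) = 1/(d - 23) = 1/(-23 + d))
P(p) = -57 + p (P(p) = -51 + (-6 + p) = -57 + p)
(395447 + P(-646))*(V + n(214)) = (395447 + (-57 - 646))*(-297390 + 1/(-23 + 214)) = (395447 - 703)*(-297390 + 1/191) = 394744*(-297390 + 1/191) = 394744*(-56801489/191) = -22422046973816/191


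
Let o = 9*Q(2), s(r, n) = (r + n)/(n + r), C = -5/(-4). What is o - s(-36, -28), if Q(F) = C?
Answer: 41/4 ≈ 10.250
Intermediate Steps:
C = 5/4 (C = -5*(-¼) = 5/4 ≈ 1.2500)
Q(F) = 5/4
s(r, n) = 1 (s(r, n) = (n + r)/(n + r) = 1)
o = 45/4 (o = 9*(5/4) = 45/4 ≈ 11.250)
o - s(-36, -28) = 45/4 - 1*1 = 45/4 - 1 = 41/4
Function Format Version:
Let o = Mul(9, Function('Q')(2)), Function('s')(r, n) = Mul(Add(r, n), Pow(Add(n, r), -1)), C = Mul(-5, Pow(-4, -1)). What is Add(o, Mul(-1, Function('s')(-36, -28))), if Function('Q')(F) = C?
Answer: Rational(41, 4) ≈ 10.250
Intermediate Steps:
C = Rational(5, 4) (C = Mul(-5, Rational(-1, 4)) = Rational(5, 4) ≈ 1.2500)
Function('Q')(F) = Rational(5, 4)
Function('s')(r, n) = 1 (Function('s')(r, n) = Mul(Add(n, r), Pow(Add(n, r), -1)) = 1)
o = Rational(45, 4) (o = Mul(9, Rational(5, 4)) = Rational(45, 4) ≈ 11.250)
Add(o, Mul(-1, Function('s')(-36, -28))) = Add(Rational(45, 4), Mul(-1, 1)) = Add(Rational(45, 4), -1) = Rational(41, 4)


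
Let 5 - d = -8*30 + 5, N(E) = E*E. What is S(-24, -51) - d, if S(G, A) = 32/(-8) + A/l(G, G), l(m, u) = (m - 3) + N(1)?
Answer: -6293/26 ≈ -242.04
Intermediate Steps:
N(E) = E**2
l(m, u) = -2 + m (l(m, u) = (m - 3) + 1**2 = (-3 + m) + 1 = -2 + m)
S(G, A) = -4 + A/(-2 + G) (S(G, A) = 32/(-8) + A/(-2 + G) = 32*(-1/8) + A/(-2 + G) = -4 + A/(-2 + G))
d = 240 (d = 5 - (-8*30 + 5) = 5 - (-240 + 5) = 5 - 1*(-235) = 5 + 235 = 240)
S(-24, -51) - d = (8 - 51 - 4*(-24))/(-2 - 24) - 1*240 = (8 - 51 + 96)/(-26) - 240 = -1/26*53 - 240 = -53/26 - 240 = -6293/26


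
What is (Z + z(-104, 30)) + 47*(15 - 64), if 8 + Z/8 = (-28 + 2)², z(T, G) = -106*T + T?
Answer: 13961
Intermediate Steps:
z(T, G) = -105*T
Z = 5344 (Z = -64 + 8*(-28 + 2)² = -64 + 8*(-26)² = -64 + 8*676 = -64 + 5408 = 5344)
(Z + z(-104, 30)) + 47*(15 - 64) = (5344 - 105*(-104)) + 47*(15 - 64) = (5344 + 10920) + 47*(-49) = 16264 - 2303 = 13961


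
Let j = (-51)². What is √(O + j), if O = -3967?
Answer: I*√1366 ≈ 36.959*I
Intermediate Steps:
j = 2601
√(O + j) = √(-3967 + 2601) = √(-1366) = I*√1366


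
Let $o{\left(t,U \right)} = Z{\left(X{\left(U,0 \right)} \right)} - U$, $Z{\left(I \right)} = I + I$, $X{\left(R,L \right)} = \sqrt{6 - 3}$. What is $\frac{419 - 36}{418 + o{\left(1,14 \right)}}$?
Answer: $\frac{38683}{40801} - \frac{383 \sqrt{3}}{81602} \approx 0.93996$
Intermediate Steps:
$X{\left(R,L \right)} = \sqrt{3}$
$Z{\left(I \right)} = 2 I$
$o{\left(t,U \right)} = - U + 2 \sqrt{3}$ ($o{\left(t,U \right)} = 2 \sqrt{3} - U = - U + 2 \sqrt{3}$)
$\frac{419 - 36}{418 + o{\left(1,14 \right)}} = \frac{419 - 36}{418 + \left(\left(-1\right) 14 + 2 \sqrt{3}\right)} = \frac{419 + \left(-235 + 199\right)}{418 - \left(14 - 2 \sqrt{3}\right)} = \frac{419 - 36}{404 + 2 \sqrt{3}} = \frac{383}{404 + 2 \sqrt{3}}$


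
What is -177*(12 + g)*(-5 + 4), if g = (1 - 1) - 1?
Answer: 1947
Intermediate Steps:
g = -1 (g = 0 - 1 = -1)
-177*(12 + g)*(-5 + 4) = -177*(12 - 1)*(-5 + 4) = -1947*(-1) = -177*(-11) = 1947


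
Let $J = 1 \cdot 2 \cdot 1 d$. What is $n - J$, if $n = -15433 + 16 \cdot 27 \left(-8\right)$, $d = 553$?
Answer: $-19995$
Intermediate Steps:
$n = -18889$ ($n = -15433 + 432 \left(-8\right) = -15433 - 3456 = -18889$)
$J = 1106$ ($J = 1 \cdot 2 \cdot 1 \cdot 553 = 2 \cdot 1 \cdot 553 = 2 \cdot 553 = 1106$)
$n - J = -18889 - 1106 = -19995$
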